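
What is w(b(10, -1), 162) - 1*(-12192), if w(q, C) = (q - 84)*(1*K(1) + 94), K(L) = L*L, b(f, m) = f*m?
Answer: 3262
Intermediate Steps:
K(L) = L**2
w(q, C) = -7980 + 95*q (w(q, C) = (q - 84)*(1*1**2 + 94) = (-84 + q)*(1*1 + 94) = (-84 + q)*(1 + 94) = (-84 + q)*95 = -7980 + 95*q)
w(b(10, -1), 162) - 1*(-12192) = (-7980 + 95*(10*(-1))) - 1*(-12192) = (-7980 + 95*(-10)) + 12192 = (-7980 - 950) + 12192 = -8930 + 12192 = 3262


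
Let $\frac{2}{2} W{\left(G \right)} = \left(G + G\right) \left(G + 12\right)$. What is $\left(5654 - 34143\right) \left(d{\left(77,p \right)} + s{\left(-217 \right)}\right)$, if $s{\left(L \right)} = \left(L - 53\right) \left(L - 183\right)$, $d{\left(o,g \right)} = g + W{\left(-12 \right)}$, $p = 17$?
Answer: $-3077296313$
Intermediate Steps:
$W{\left(G \right)} = 2 G \left(12 + G\right)$ ($W{\left(G \right)} = \left(G + G\right) \left(G + 12\right) = 2 G \left(12 + G\right)$)
$d{\left(o,g \right)} = g$ ($d{\left(o,g \right)} = g + 2 \left(-12\right) \left(12 - 12\right) = g + 2 \left(-12\right) 0 = g + 0 = g$)
$s{\left(L \right)} = \left(-183 + L\right) \left(-53 + L\right)$ ($s{\left(L \right)} = \left(-53 + L\right) \left(-183 + L\right) = \left(-183 + L\right) \left(-53 + L\right)$)
$\left(5654 - 34143\right) \left(d{\left(77,p \right)} + s{\left(-217 \right)}\right) = \left(5654 - 34143\right) \left(17 + \left(9699 + \left(-217\right)^{2} - -51212\right)\right) = - 28489 \left(17 + \left(9699 + 47089 + 51212\right)\right) = - 28489 \left(17 + 108000\right) = \left(-28489\right) 108017 = -3077296313$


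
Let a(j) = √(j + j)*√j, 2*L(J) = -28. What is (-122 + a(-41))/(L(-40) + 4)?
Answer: 61/5 + 41*√2/10 ≈ 17.998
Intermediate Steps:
L(J) = -14 (L(J) = (½)*(-28) = -14)
a(j) = j*√2 (a(j) = √(2*j)*√j = (√2*√j)*√j = j*√2)
(-122 + a(-41))/(L(-40) + 4) = (-122 - 41*√2)/(-14 + 4) = (-122 - 41*√2)/(-10) = (-122 - 41*√2)*(-⅒) = 61/5 + 41*√2/10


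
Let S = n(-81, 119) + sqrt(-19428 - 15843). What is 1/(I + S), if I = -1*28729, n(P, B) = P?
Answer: -28810/830051371 - 3*I*sqrt(3919)/830051371 ≈ -3.4709e-5 - 2.2626e-7*I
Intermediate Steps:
I = -28729
S = -81 + 3*I*sqrt(3919) (S = -81 + sqrt(-19428 - 15843) = -81 + sqrt(-35271) = -81 + 3*I*sqrt(3919) ≈ -81.0 + 187.81*I)
1/(I + S) = 1/(-28729 + (-81 + 3*I*sqrt(3919))) = 1/(-28810 + 3*I*sqrt(3919))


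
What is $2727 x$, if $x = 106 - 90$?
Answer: $43632$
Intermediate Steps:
$x = 16$
$2727 x = 2727 \cdot 16 = 43632$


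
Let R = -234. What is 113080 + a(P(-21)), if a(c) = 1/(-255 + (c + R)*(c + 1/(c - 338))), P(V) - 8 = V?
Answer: 9027289507/79831 ≈ 1.1308e+5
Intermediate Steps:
P(V) = 8 + V
a(c) = 1/(-255 + (-234 + c)*(c + 1/(-338 + c))) (a(c) = 1/(-255 + (c - 234)*(c + 1/(c - 338))) = 1/(-255 + (-234 + c)*(c + 1/(-338 + c))))
113080 + a(P(-21)) = 113080 + (-338 + (8 - 21))/(85956 + (8 - 21)³ - 572*(8 - 21)² + 78838*(8 - 21)) = 113080 + (-338 - 13)/(85956 + (-13)³ - 572*(-13)² + 78838*(-13)) = 113080 - 351/(85956 - 2197 - 572*169 - 1024894) = 113080 - 351/(85956 - 2197 - 96668 - 1024894) = 113080 - 351/(-1037803) = 113080 - 1/1037803*(-351) = 113080 + 27/79831 = 9027289507/79831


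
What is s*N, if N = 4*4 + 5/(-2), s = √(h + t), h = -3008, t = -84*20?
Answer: 54*I*√293 ≈ 924.33*I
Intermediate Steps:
t = -1680
s = 4*I*√293 (s = √(-3008 - 1680) = √(-4688) = 4*I*√293 ≈ 68.469*I)
N = 27/2 (N = 16 + 5*(-½) = 16 - 5/2 = 27/2 ≈ 13.500)
s*N = (4*I*√293)*(27/2) = 54*I*√293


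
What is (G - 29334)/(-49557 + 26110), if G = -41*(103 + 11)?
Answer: 34008/23447 ≈ 1.4504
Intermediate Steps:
G = -4674 (G = -41*114 = -4674)
(G - 29334)/(-49557 + 26110) = (-4674 - 29334)/(-49557 + 26110) = -34008/(-23447) = -34008*(-1/23447) = 34008/23447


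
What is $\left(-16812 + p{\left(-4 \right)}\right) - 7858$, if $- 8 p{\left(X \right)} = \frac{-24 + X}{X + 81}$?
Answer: $- \frac{542739}{22} \approx -24670.0$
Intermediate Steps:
$p{\left(X \right)} = - \frac{-24 + X}{8 \left(81 + X\right)}$ ($p{\left(X \right)} = - \frac{\left(-24 + X\right) \frac{1}{X + 81}}{8} = - \frac{\left(-24 + X\right) \frac{1}{81 + X}}{8} = - \frac{\frac{1}{81 + X} \left(-24 + X\right)}{8} = - \frac{-24 + X}{8 \left(81 + X\right)}$)
$\left(-16812 + p{\left(-4 \right)}\right) - 7858 = \left(-16812 + \frac{24 - -4}{8 \left(81 - 4\right)}\right) - 7858 = \left(-16812 + \frac{24 + 4}{8 \cdot 77}\right) - 7858 = \left(-16812 + \frac{1}{8} \cdot \frac{1}{77} \cdot 28\right) - 7858 = \left(-16812 + \frac{1}{22}\right) - 7858 = - \frac{369863}{22} - 7858 = - \frac{542739}{22}$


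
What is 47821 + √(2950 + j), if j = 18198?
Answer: 47821 + 2*√5287 ≈ 47966.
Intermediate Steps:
47821 + √(2950 + j) = 47821 + √(2950 + 18198) = 47821 + √21148 = 47821 + 2*√5287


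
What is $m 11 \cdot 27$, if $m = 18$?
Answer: $5346$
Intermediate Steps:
$m 11 \cdot 27 = 18 \cdot 11 \cdot 27 = 18 \cdot 297 = 5346$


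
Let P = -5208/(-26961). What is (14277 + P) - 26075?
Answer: -106026890/8987 ≈ -11798.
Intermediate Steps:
P = 1736/8987 (P = -5208*(-1/26961) = 1736/8987 ≈ 0.19317)
(14277 + P) - 26075 = (14277 + 1736/8987) - 26075 = 128309135/8987 - 26075 = -106026890/8987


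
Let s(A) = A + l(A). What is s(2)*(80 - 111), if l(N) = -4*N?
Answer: 186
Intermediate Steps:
s(A) = -3*A (s(A) = A - 4*A = -3*A)
s(2)*(80 - 111) = (-3*2)*(80 - 111) = -6*(-31) = 186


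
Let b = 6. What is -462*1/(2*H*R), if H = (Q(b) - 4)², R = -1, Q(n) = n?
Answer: 231/4 ≈ 57.750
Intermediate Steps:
H = 4 (H = (6 - 4)² = 2² = 4)
-462*1/(2*H*R) = -462/((4*2)*(-1)) = -462/(8*(-1)) = -462/(-8) = -462*(-⅛) = 231/4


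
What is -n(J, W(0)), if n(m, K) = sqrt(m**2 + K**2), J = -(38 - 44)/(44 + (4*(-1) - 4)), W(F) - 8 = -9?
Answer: -sqrt(37)/6 ≈ -1.0138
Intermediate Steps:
W(F) = -1 (W(F) = 8 - 9 = -1)
J = 1/6 (J = -(-6)/(44 + (-4 - 4)) = -(-6)/(44 - 8) = -(-6)/36 = -1*(-1/6) = 1/6 ≈ 0.16667)
n(m, K) = sqrt(K**2 + m**2)
-n(J, W(0)) = -sqrt((-1)**2 + (1/6)**2) = -sqrt(1 + 1/36) = -sqrt(37/36) = -sqrt(37)/6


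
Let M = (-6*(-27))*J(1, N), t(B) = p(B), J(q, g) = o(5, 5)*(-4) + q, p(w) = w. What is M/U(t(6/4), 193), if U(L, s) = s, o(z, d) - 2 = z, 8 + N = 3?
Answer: -4374/193 ≈ -22.663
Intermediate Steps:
N = -5 (N = -8 + 3 = -5)
o(z, d) = 2 + z
J(q, g) = -28 + q (J(q, g) = (2 + 5)*(-4) + q = 7*(-4) + q = -28 + q)
t(B) = B
M = -4374 (M = (-6*(-27))*(-28 + 1) = 162*(-27) = -4374)
M/U(t(6/4), 193) = -4374/193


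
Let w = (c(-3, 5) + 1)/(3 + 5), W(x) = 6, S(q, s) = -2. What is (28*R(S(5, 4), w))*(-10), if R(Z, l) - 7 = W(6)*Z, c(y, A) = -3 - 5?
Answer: 1400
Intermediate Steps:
c(y, A) = -8
w = -7/8 (w = (-8 + 1)/(3 + 5) = -7/8 ≈ -0.87500)
R(Z, l) = 7 + 6*Z
(28*R(S(5, 4), w))*(-10) = (28*(7 + 6*(-2)))*(-10) = (28*(7 - 12))*(-10) = (28*(-5))*(-10) = -140*(-10) = 1400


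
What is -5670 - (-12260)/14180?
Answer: -4019417/709 ≈ -5669.1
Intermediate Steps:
-5670 - (-12260)/14180 = -5670 - 1*(-613/709) = -5670 + 613/709 = -4019417/709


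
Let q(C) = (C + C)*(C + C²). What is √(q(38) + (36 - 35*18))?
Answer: √112038 ≈ 334.72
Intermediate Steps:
q(C) = 2*C*(C + C²) (q(C) = (2*C)*(C + C²) = 2*C*(C + C²))
√(q(38) + (36 - 35*18)) = √(2*38²*(1 + 38) + (36 - 35*18)) = √(2*1444*39 + (36 - 630)) = √(112632 - 594) = √112038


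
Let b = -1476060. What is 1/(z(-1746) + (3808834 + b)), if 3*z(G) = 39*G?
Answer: 1/2310076 ≈ 4.3289e-7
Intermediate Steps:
z(G) = 13*G (z(G) = (39*G)/3 = 13*G)
1/(z(-1746) + (3808834 + b)) = 1/(13*(-1746) + (3808834 - 1476060)) = 1/(-22698 + 2332774) = 1/2310076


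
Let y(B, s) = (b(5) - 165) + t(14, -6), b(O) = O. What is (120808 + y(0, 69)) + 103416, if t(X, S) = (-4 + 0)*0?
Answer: 224064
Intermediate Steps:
t(X, S) = 0 (t(X, S) = -4*0 = 0)
y(B, s) = -160 (y(B, s) = (5 - 165) + 0 = -160 + 0 = -160)
(120808 + y(0, 69)) + 103416 = (120808 - 160) + 103416 = 120648 + 103416 = 224064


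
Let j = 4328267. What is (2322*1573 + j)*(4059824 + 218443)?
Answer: 34143877760391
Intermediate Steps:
(2322*1573 + j)*(4059824 + 218443) = (2322*1573 + 4328267)*(4059824 + 218443) = (3652506 + 4328267)*4278267 = 7980773*4278267 = 34143877760391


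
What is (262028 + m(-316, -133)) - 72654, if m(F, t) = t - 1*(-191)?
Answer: 189432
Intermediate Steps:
m(F, t) = 191 + t (m(F, t) = t + 191 = 191 + t)
(262028 + m(-316, -133)) - 72654 = (262028 + (191 - 133)) - 72654 = (262028 + 58) - 72654 = 262086 - 72654 = 189432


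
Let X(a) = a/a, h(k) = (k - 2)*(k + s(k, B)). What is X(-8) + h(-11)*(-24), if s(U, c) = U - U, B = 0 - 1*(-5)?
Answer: -3431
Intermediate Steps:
B = 5 (B = 0 + 5 = 5)
s(U, c) = 0
h(k) = k*(-2 + k) (h(k) = (k - 2)*(k + 0) = (-2 + k)*k = k*(-2 + k))
X(a) = 1
X(-8) + h(-11)*(-24) = 1 - 11*(-2 - 11)*(-24) = 1 - 11*(-13)*(-24) = 1 + 143*(-24) = 1 - 3432 = -3431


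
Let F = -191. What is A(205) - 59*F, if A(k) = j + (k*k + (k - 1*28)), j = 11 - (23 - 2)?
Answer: 53461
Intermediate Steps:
j = -10 (j = 11 - 1*21 = 11 - 21 = -10)
A(k) = -38 + k + k**2 (A(k) = -10 + (k*k + (k - 1*28)) = -10 + (k**2 + (k - 28)) = -10 + (k**2 + (-28 + k)) = -10 + (-28 + k + k**2) = -38 + k + k**2)
A(205) - 59*F = (-38 + 205 + 205**2) - 59*(-191) = (-38 + 205 + 42025) + 11269 = 42192 + 11269 = 53461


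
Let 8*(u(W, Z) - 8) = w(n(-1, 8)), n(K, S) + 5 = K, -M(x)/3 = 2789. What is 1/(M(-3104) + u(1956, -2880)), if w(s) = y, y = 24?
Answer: -1/8356 ≈ -0.00011967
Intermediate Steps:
M(x) = -8367 (M(x) = -3*2789 = -8367)
n(K, S) = -5 + K
w(s) = 24
u(W, Z) = 11 (u(W, Z) = 8 + (1/8)*24 = 8 + 3 = 11)
1/(M(-3104) + u(1956, -2880)) = 1/(-8367 + 11) = 1/(-8356) = -1/8356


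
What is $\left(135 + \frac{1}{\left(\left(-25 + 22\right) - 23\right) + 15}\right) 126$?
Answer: $\frac{186984}{11} \approx 16999.0$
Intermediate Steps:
$\left(135 + \frac{1}{\left(\left(-25 + 22\right) - 23\right) + 15}\right) 126 = \left(135 + \frac{1}{\left(-3 - 23\right) + 15}\right) 126 = \left(135 + \frac{1}{-26 + 15}\right) 126 = \left(135 + \frac{1}{-11}\right) 126 = \left(135 - \frac{1}{11}\right) 126 = \frac{1484}{11} \cdot 126 = \frac{186984}{11}$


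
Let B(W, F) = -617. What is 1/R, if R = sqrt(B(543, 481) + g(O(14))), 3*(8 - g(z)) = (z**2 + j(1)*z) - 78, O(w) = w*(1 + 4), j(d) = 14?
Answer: -I*sqrt(2543)/2543 ≈ -0.01983*I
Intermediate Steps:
O(w) = 5*w (O(w) = w*5 = 5*w)
g(z) = 34 - 14*z/3 - z**2/3 (g(z) = 8 - ((z**2 + 14*z) - 78)/3 = 8 - (-78 + z**2 + 14*z)/3 = 8 + (26 - 14*z/3 - z**2/3) = 34 - 14*z/3 - z**2/3)
R = I*sqrt(2543) (R = sqrt(-617 + (34 - 70*14/3 - (5*14)**2/3)) = sqrt(-617 + (34 - 14/3*70 - 1/3*70**2)) = sqrt(-617 + (34 - 980/3 - 1/3*4900)) = sqrt(-617 + (34 - 980/3 - 4900/3)) = sqrt(-617 - 1926) = sqrt(-2543) = I*sqrt(2543) ≈ 50.428*I)
1/R = 1/(I*sqrt(2543)) = -I*sqrt(2543)/2543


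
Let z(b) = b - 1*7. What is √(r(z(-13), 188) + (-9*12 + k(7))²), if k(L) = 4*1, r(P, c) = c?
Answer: 2*√2751 ≈ 104.90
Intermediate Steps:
z(b) = -7 + b (z(b) = b - 7 = -7 + b)
k(L) = 4
√(r(z(-13), 188) + (-9*12 + k(7))²) = √(188 + (-9*12 + 4)²) = √(188 + (-108 + 4)²) = √(188 + (-104)²) = √(188 + 10816) = √11004 = 2*√2751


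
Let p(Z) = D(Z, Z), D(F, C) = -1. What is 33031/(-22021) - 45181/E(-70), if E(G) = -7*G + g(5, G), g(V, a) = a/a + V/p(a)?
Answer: -1010983867/10702206 ≈ -94.465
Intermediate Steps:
p(Z) = -1
g(V, a) = 1 - V (g(V, a) = a/a + V/(-1) = 1 + V*(-1) = 1 - V)
E(G) = -4 - 7*G (E(G) = -7*G + (1 - 1*5) = -7*G + (1 - 5) = -7*G - 4 = -4 - 7*G)
33031/(-22021) - 45181/E(-70) = 33031/(-22021) - 45181/(-4 - 7*(-70)) = 33031*(-1/22021) - 45181/(-4 + 490) = -33031/22021 - 45181/486 = -1010983867/10702206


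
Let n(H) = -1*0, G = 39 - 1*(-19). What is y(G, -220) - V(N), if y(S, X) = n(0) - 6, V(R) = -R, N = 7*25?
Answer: 169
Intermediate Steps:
N = 175
G = 58 (G = 39 + 19 = 58)
n(H) = 0
y(S, X) = -6 (y(S, X) = 0 - 6 = -6)
y(G, -220) - V(N) = -6 - (-1)*175 = -6 - 1*(-175) = -6 + 175 = 169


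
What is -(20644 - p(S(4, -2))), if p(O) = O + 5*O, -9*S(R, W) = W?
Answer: -61928/3 ≈ -20643.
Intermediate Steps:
S(R, W) = -W/9
p(O) = 6*O
-(20644 - p(S(4, -2))) = -(20644 - 6*(-⅑*(-2))) = -(20644 - 6*2/9) = -(20644 - 1*4/3) = -(20644 - 4/3) = -1*61928/3 = -61928/3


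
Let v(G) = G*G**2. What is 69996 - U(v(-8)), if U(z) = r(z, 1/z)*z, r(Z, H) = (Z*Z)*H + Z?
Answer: -454292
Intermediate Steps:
r(Z, H) = Z + H*Z**2 (r(Z, H) = Z**2*H + Z = H*Z**2 + Z = Z + H*Z**2)
v(G) = G**3
U(z) = 2*z**2 (U(z) = (z*(1 + z/z))*z = (z*(1 + 1))*z = (z*2)*z = (2*z)*z = 2*z**2)
69996 - U(v(-8)) = 69996 - 2*((-8)**3)**2 = 69996 - 2*(-512)**2 = 69996 - 2*262144 = 69996 - 1*524288 = 69996 - 524288 = -454292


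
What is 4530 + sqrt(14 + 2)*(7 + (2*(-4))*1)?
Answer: 4526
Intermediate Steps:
4530 + sqrt(14 + 2)*(7 + (2*(-4))*1) = 4530 + sqrt(16)*(7 - 8*1) = 4530 + 4*(7 - 8) = 4530 + 4*(-1) = 4530 - 4 = 4526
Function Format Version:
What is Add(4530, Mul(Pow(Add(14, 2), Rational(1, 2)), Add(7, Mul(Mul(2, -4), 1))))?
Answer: 4526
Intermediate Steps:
Add(4530, Mul(Pow(Add(14, 2), Rational(1, 2)), Add(7, Mul(Mul(2, -4), 1)))) = Add(4530, Mul(Pow(16, Rational(1, 2)), Add(7, Mul(-8, 1)))) = Add(4530, Mul(4, Add(7, -8))) = Add(4530, Mul(4, -1)) = Add(4530, -4) = 4526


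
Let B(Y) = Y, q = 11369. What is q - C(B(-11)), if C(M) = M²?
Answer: 11248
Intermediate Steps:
q - C(B(-11)) = 11369 - 1*(-11)² = 11369 - 1*121 = 11369 - 121 = 11248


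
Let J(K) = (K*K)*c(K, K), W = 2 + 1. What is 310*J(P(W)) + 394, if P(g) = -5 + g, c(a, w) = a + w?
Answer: -4566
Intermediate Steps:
W = 3
J(K) = 2*K³ (J(K) = (K*K)*(K + K) = K²*(2*K) = 2*K³)
310*J(P(W)) + 394 = 310*(2*(-5 + 3)³) + 394 = 310*(2*(-2)³) + 394 = 310*(2*(-8)) + 394 = 310*(-16) + 394 = -4960 + 394 = -4566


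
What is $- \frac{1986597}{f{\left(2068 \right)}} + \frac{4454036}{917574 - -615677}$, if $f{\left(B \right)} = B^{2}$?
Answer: $\frac{16002285417617}{6557138024624} \approx 2.4404$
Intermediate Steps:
$- \frac{1986597}{f{\left(2068 \right)}} + \frac{4454036}{917574 - -615677} = - \frac{1986597}{2068^{2}} + \frac{4454036}{917574 - -615677} = - \frac{1986597}{4276624} + \frac{4454036}{917574 + 615677} = \left(-1986597\right) \frac{1}{4276624} + \frac{4454036}{1533251} = - \frac{1986597}{4276624} + 4454036 \cdot \frac{1}{1533251} = - \frac{1986597}{4276624} + \frac{4454036}{1533251} = \frac{16002285417617}{6557138024624}$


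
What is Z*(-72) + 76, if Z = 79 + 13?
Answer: -6548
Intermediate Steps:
Z = 92
Z*(-72) + 76 = 92*(-72) + 76 = -6624 + 76 = -6548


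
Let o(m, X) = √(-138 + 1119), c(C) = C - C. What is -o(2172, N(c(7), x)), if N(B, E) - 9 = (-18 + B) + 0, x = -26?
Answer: -3*√109 ≈ -31.321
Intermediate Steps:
c(C) = 0
N(B, E) = -9 + B (N(B, E) = 9 + ((-18 + B) + 0) = 9 + (-18 + B) = -9 + B)
o(m, X) = 3*√109 (o(m, X) = √981 = 3*√109)
-o(2172, N(c(7), x)) = -3*√109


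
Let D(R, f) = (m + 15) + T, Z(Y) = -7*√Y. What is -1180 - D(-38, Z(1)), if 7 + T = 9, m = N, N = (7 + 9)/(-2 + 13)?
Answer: -13183/11 ≈ -1198.5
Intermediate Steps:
N = 16/11 ≈ 1.4545
m = 16/11 ≈ 1.4545
T = 2 (T = -7 + 9 = 2)
D(R, f) = 203/11 (D(R, f) = (16/11 + 15) + 2 = 181/11 + 2 = 203/11)
-1180 - D(-38, Z(1)) = -1180 - 1*203/11 = -1180 - 203/11 = -13183/11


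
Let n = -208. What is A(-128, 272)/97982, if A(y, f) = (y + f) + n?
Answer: -32/48991 ≈ -0.00065318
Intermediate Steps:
A(y, f) = -208 + f + y (A(y, f) = (y + f) - 208 = (f + y) - 208 = -208 + f + y)
A(-128, 272)/97982 = (-208 + 272 - 128)/97982 = -64*1/97982 = -32/48991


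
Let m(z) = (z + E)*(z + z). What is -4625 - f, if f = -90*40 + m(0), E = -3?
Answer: -1025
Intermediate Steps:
m(z) = 2*z*(-3 + z) (m(z) = (z - 3)*(z + z) = (-3 + z)*(2*z) = 2*z*(-3 + z))
f = -3600 (f = -90*40 + 2*0*(-3 + 0) = -3600 + 2*0*(-3) = -3600 + 0 = -3600)
-4625 - f = -4625 - 1*(-3600) = -4625 + 3600 = -1025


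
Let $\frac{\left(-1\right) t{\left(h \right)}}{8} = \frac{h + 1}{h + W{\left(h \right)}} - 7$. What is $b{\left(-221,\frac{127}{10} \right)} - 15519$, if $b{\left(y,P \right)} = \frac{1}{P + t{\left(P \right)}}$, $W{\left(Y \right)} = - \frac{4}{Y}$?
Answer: $- \frac{146094203367}{9413903} \approx -15519.0$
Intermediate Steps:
$t{\left(h \right)} = 56 - \frac{8 \left(1 + h\right)}{h - \frac{4}{h}}$ ($t{\left(h \right)} = - 8 \left(\frac{h + 1}{h - \frac{4}{h}} - 7\right) = - 8 \left(\frac{1 + h}{h - \frac{4}{h}} - 7\right) = - 8 \left(-7 + \frac{1 + h}{h - \frac{4}{h}}\right) = 56 - \frac{8 \left(1 + h\right)}{h - \frac{4}{h}}$)
$b{\left(y,P \right)} = \frac{1}{P + \frac{8 \left(-28 + P \left(-1 + 6 P\right)\right)}{-4 + P^{2}}}$
$b{\left(-221,\frac{127}{10} \right)} - 15519 = \frac{-4 + \left(\frac{127}{10}\right)^{2}}{-224 + \left(\frac{127}{10}\right)^{3} - 12 \cdot \frac{127}{10} + 48 \left(\frac{127}{10}\right)^{2}} - 15519 = \frac{-4 + \left(127 \cdot \frac{1}{10}\right)^{2}}{-224 + \left(127 \cdot \frac{1}{10}\right)^{3} - 12 \cdot 127 \cdot \frac{1}{10} + 48 \left(127 \cdot \frac{1}{10}\right)^{2}} - 15519 = \frac{-4 + \left(\frac{127}{10}\right)^{2}}{-224 + \left(\frac{127}{10}\right)^{3} - \frac{762}{5} + 48 \left(\frac{127}{10}\right)^{2}} - 15519 = \frac{-4 + \frac{16129}{100}}{-224 + \frac{2048383}{1000} - \frac{762}{5} + 48 \cdot \frac{16129}{100}} - 15519 = \frac{1}{-224 + \frac{2048383}{1000} - \frac{762}{5} + \frac{193548}{25}} \cdot \frac{15729}{100} - 15519 = \frac{1}{\frac{9413903}{1000}} \cdot \frac{15729}{100} - 15519 = \frac{1000}{9413903} \cdot \frac{15729}{100} - 15519 = \frac{157290}{9413903} - 15519 = - \frac{146094203367}{9413903}$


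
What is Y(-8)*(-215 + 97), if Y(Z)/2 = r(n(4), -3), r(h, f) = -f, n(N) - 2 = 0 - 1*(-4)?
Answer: -708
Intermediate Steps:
n(N) = 6 (n(N) = 2 + (0 - 1*(-4)) = 2 + (0 + 4) = 2 + 4 = 6)
Y(Z) = 6 (Y(Z) = 2*(-1*(-3)) = 2*3 = 6)
Y(-8)*(-215 + 97) = 6*(-215 + 97) = 6*(-118) = -708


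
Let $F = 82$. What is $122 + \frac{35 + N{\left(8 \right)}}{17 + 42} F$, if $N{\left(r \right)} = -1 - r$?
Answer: $\frac{9330}{59} \approx 158.14$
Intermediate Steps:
$122 + \frac{35 + N{\left(8 \right)}}{17 + 42} F = 122 + \frac{35 - 9}{17 + 42} \cdot 82 = 122 + \frac{35 - 9}{59} \cdot 82 = 122 + \left(35 - 9\right) \frac{1}{59} \cdot 82 = 122 + 26 \cdot \frac{1}{59} \cdot 82 = 122 + \frac{26}{59} \cdot 82 = 122 + \frac{2132}{59} = \frac{9330}{59}$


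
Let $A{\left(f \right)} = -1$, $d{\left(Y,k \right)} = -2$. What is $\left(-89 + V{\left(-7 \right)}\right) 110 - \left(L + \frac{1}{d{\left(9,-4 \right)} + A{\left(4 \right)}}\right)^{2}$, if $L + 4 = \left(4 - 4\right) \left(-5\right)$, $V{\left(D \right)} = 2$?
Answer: $- \frac{86299}{9} \approx -9588.8$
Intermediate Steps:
$L = -4$ ($L = -4 + \left(4 - 4\right) \left(-5\right) = -4 + 0 \left(-5\right) = -4 + 0 = -4$)
$\left(-89 + V{\left(-7 \right)}\right) 110 - \left(L + \frac{1}{d{\left(9,-4 \right)} + A{\left(4 \right)}}\right)^{2} = \left(-89 + 2\right) 110 - \left(-4 + \frac{1}{-2 - 1}\right)^{2} = \left(-87\right) 110 - \left(-4 + \frac{1}{-3}\right)^{2} = -9570 - \left(-4 - \frac{1}{3}\right)^{2} = -9570 - \left(- \frac{13}{3}\right)^{2} = -9570 - \frac{169}{9} = - \frac{86299}{9}$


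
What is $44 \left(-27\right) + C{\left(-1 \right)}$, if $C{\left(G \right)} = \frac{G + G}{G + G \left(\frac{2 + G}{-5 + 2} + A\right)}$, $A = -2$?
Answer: $- \frac{2379}{2} \approx -1189.5$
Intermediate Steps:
$C{\left(G \right)} = \frac{2 G}{G + G \left(- \frac{8}{3} - \frac{G}{3}\right)}$ ($C{\left(G \right)} = \frac{G + G}{G + G \left(\frac{2 + G}{-5 + 2} - 2\right)} = \frac{2 G}{G + G \left(\frac{2 + G}{-3} - 2\right)} = \frac{2 G}{G + G \left(\left(2 + G\right) \left(- \frac{1}{3}\right) - 2\right)} = \frac{2 G}{G + G \left(\left(- \frac{2}{3} - \frac{G}{3}\right) - 2\right)} = \frac{2 G}{G + G \left(- \frac{8}{3} - \frac{G}{3}\right)}$)
$44 \left(-27\right) + C{\left(-1 \right)} = 44 \left(-27\right) - \frac{6}{5 - 1} = -1188 - \frac{6}{4} = -1188 - \frac{3}{2} = - \frac{2379}{2}$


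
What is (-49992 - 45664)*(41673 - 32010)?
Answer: -924323928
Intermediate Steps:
(-49992 - 45664)*(41673 - 32010) = -95656*9663 = -924323928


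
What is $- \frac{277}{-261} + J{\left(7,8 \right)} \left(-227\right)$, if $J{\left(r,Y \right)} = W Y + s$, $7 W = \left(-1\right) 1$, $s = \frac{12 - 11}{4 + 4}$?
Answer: $\frac{3392591}{14616} \approx 232.11$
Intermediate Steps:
$s = \frac{1}{8}$ ($s = 1 \cdot \frac{1}{8} = \frac{1}{8} \approx 0.125$)
$W = - \frac{1}{7}$ ($W = \frac{\left(-1\right) 1}{7} = \frac{1}{7} \left(-1\right) = - \frac{1}{7} \approx -0.14286$)
$J{\left(r,Y \right)} = \frac{1}{8} - \frac{Y}{7}$ ($J{\left(r,Y \right)} = - \frac{Y}{7} + \frac{1}{8} = \frac{1}{8} - \frac{Y}{7}$)
$- \frac{277}{-261} + J{\left(7,8 \right)} \left(-227\right) = - \frac{277}{-261} + \left(\frac{1}{8} - \frac{8}{7}\right) \left(-227\right) = \left(-277\right) \left(- \frac{1}{261}\right) + \left(\frac{1}{8} - \frac{8}{7}\right) \left(-227\right) = \frac{277}{261} - - \frac{12939}{56} = \frac{277}{261} + \frac{12939}{56} = \frac{3392591}{14616}$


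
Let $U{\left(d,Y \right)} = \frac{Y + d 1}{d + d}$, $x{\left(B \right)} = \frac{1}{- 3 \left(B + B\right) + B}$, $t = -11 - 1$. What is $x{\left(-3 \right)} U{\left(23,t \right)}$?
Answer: $\frac{11}{690} \approx 0.015942$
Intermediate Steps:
$t = -12$ ($t = -11 - 1 = -12$)
$x{\left(B \right)} = - \frac{1}{5 B}$ ($x{\left(B \right)} = \frac{1}{- 3 \cdot 2 B + B} = \frac{1}{- 6 B + B} = \frac{1}{\left(-5\right) B} = - \frac{1}{5 B}$)
$U{\left(d,Y \right)} = \frac{Y + d}{2 d}$
$x{\left(-3 \right)} U{\left(23,t \right)} = - \frac{1}{5 \left(-3\right)} \frac{-12 + 23}{2 \cdot 23} = \left(- \frac{1}{5}\right) \left(- \frac{1}{3}\right) \frac{1}{2} \cdot \frac{1}{23} \cdot 11 = \frac{1}{15} \cdot \frac{11}{46} = \frac{11}{690}$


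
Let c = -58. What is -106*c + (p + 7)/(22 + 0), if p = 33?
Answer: 67648/11 ≈ 6149.8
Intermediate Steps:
-106*c + (p + 7)/(22 + 0) = -106*(-58) + (33 + 7)/(22 + 0) = 6148 + 40/22 = 6148 + 40*(1/22) = 6148 + 20/11 = 67648/11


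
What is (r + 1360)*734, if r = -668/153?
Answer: 152240408/153 ≈ 9.9504e+5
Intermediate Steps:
r = -668/153 (r = -668*1/153 = -668/153 ≈ -4.3660)
(r + 1360)*734 = (-668/153 + 1360)*734 = (207412/153)*734 = 152240408/153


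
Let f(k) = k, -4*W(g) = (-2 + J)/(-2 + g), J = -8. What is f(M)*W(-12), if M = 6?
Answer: -15/14 ≈ -1.0714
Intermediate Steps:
W(g) = 5/(2*(-2 + g)) (W(g) = -(-2 - 8)/(4*(-2 + g)) = -(-5)/(2*(-2 + g)) = 5/(2*(-2 + g)))
f(M)*W(-12) = 6*(5/(2*(-2 - 12))) = 6*((5/2)/(-14)) = 6*((5/2)*(-1/14)) = 6*(-5/28) = -15/14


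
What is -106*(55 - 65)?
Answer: 1060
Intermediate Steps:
-106*(55 - 65) = -106*(-10) = 1060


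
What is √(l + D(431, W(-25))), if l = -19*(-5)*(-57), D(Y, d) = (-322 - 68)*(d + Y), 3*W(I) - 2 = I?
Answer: I*√170515 ≈ 412.93*I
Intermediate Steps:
W(I) = ⅔ + I/3
D(Y, d) = -390*Y - 390*d (D(Y, d) = -390*(Y + d) = -390*Y - 390*d)
l = -5415 (l = 95*(-57) = -5415)
√(l + D(431, W(-25))) = √(-5415 + (-390*431 - 390*(⅔ + (⅓)*(-25)))) = √(-5415 + (-168090 - 390*(⅔ - 25/3))) = √(-5415 + (-168090 - 390*(-23/3))) = √(-5415 + (-168090 + 2990)) = √(-5415 - 165100) = √(-170515) = I*√170515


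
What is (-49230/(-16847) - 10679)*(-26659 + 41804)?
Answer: -2723977928035/16847 ≈ -1.6169e+8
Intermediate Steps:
(-49230/(-16847) - 10679)*(-26659 + 41804) = (-49230*(-1/16847) - 10679)*15145 = (49230/16847 - 10679)*15145 = -179859883/16847*15145 = -2723977928035/16847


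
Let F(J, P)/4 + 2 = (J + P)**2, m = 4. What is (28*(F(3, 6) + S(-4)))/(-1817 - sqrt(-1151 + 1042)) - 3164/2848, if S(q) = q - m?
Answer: 7*(-113*sqrt(109) + 1082505*I)/(712*(sqrt(109) - 1817*I)) ≈ -5.8571 + 0.027271*I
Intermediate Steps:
S(q) = -4 + q (S(q) = q - 1*4 = q - 4 = -4 + q)
F(J, P) = -8 + 4*(J + P)**2
(28*(F(3, 6) + S(-4)))/(-1817 - sqrt(-1151 + 1042)) - 3164/2848 = (28*((-8 + 4*(3 + 6)**2) + (-4 - 4)))/(-1817 - sqrt(-1151 + 1042)) - 3164/2848 = (28*((-8 + 4*9**2) - 8))/(-1817 - sqrt(-109)) - 3164*1/2848 = (28*((-8 + 4*81) - 8))/(-1817 - I*sqrt(109)) - 791/712 = (28*((-8 + 324) - 8))/(-1817 - I*sqrt(109)) - 791/712 = (28*(316 - 8))/(-1817 - I*sqrt(109)) - 791/712 = (28*308)/(-1817 - I*sqrt(109)) - 791/712 = 8624/(-1817 - I*sqrt(109)) - 791/712 = -791/712 + 8624/(-1817 - I*sqrt(109))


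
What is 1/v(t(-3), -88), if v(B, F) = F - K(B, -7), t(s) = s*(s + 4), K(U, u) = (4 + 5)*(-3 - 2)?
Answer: -1/43 ≈ -0.023256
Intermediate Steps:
K(U, u) = -45 (K(U, u) = 9*(-5) = -45)
t(s) = s*(4 + s)
v(B, F) = 45 + F (v(B, F) = F - 1*(-45) = F + 45 = 45 + F)
1/v(t(-3), -88) = 1/(45 - 88) = 1/(-43) = -1/43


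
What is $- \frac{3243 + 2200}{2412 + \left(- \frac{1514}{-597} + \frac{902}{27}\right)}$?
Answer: $- \frac{29245239}{13152800} \approx -2.2235$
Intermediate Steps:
$- \frac{3243 + 2200}{2412 + \left(- \frac{1514}{-597} + \frac{902}{27}\right)} = - \frac{5443}{2412 + \left(\left(-1514\right) \left(- \frac{1}{597}\right) + 902 \cdot \frac{1}{27}\right)} = - \frac{5443}{2412 + \left(\frac{1514}{597} + \frac{902}{27}\right)} = - \frac{5443}{2412 + \frac{193124}{5373}} = - \frac{5443}{\frac{13152800}{5373}} = - \frac{5443 \cdot 5373}{13152800} = \left(-1\right) \frac{29245239}{13152800} = - \frac{29245239}{13152800}$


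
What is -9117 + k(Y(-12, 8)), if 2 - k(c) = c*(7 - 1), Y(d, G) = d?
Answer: -9043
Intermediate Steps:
k(c) = 2 - 6*c (k(c) = 2 - c*(7 - 1) = 2 - c*6 = 2 - 6*c)
-9117 + k(Y(-12, 8)) = -9117 + (2 - 6*(-12)) = -9117 + (2 + 72) = -9117 + 74 = -9043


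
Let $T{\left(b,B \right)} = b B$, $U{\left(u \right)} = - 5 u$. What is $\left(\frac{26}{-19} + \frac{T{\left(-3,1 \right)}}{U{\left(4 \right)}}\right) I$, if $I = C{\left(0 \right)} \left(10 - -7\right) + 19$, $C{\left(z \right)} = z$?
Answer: $- \frac{463}{20} \approx -23.15$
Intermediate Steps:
$T{\left(b,B \right)} = B b$
$I = 19$ ($I = 0 \left(10 - -7\right) + 19 = 0 \left(10 + 7\right) + 19 = 0 \cdot 17 + 19 = 0 + 19 = 19$)
$\left(\frac{26}{-19} + \frac{T{\left(-3,1 \right)}}{U{\left(4 \right)}}\right) I = \left(\frac{26}{-19} + \frac{1 \left(-3\right)}{\left(-5\right) 4}\right) 19 = \left(26 \left(- \frac{1}{19}\right) - \frac{3}{-20}\right) 19 = \left(- \frac{26}{19} - - \frac{3}{20}\right) 19 = \left(- \frac{26}{19} + \frac{3}{20}\right) 19 = \left(- \frac{463}{380}\right) 19 = - \frac{463}{20}$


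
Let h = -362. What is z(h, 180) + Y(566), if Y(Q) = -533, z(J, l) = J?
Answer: -895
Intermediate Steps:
z(h, 180) + Y(566) = -362 - 533 = -895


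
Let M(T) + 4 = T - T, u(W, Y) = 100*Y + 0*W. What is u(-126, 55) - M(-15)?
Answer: 5504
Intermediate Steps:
u(W, Y) = 100*Y (u(W, Y) = 100*Y + 0 = 100*Y)
M(T) = -4 (M(T) = -4 + (T - T) = -4 + 0 = -4)
u(-126, 55) - M(-15) = 100*55 - 1*(-4) = 5500 + 4 = 5504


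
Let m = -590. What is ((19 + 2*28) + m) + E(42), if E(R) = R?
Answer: -473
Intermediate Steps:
((19 + 2*28) + m) + E(42) = ((19 + 2*28) - 590) + 42 = ((19 + 56) - 590) + 42 = (75 - 590) + 42 = -515 + 42 = -473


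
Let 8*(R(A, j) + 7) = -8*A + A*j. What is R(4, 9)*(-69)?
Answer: 897/2 ≈ 448.50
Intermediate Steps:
R(A, j) = -7 - A + A*j/8 (R(A, j) = -7 + (-8*A + A*j)/8 = -7 + (-A + A*j/8) = -7 - A + A*j/8)
R(4, 9)*(-69) = (-7 - 1*4 + (⅛)*4*9)*(-69) = (-7 - 4 + 9/2)*(-69) = -13/2*(-69) = 897/2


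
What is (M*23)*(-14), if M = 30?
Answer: -9660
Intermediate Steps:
(M*23)*(-14) = (30*23)*(-14) = 690*(-14) = -9660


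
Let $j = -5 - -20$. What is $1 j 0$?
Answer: $0$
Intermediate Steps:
$j = 15$ ($j = -5 + 20 = 15$)
$1 j 0 = 1 \cdot 15 \cdot 0 = 15 \cdot 0 = 0$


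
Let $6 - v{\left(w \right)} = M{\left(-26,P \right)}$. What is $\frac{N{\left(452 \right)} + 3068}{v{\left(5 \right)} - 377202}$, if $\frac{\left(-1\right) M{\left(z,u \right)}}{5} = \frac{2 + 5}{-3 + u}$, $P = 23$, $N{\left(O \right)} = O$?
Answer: $- \frac{14080}{1508777} \approx -0.0093321$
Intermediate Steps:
$M{\left(z,u \right)} = - \frac{35}{-3 + u}$ ($M{\left(z,u \right)} = - 5 \frac{2 + 5}{-3 + u} = - 5 \frac{7}{-3 + u} = - \frac{35}{-3 + u}$)
$v{\left(w \right)} = \frac{31}{4}$ ($v{\left(w \right)} = 6 - - \frac{35}{-3 + 23} = 6 - - \frac{35}{20} = 6 - \left(-35\right) \frac{1}{20} = 6 - - \frac{7}{4} = 6 + \frac{7}{4} = \frac{31}{4}$)
$\frac{N{\left(452 \right)} + 3068}{v{\left(5 \right)} - 377202} = \frac{452 + 3068}{\frac{31}{4} - 377202} = \frac{3520}{- \frac{1508777}{4}} = 3520 \left(- \frac{4}{1508777}\right) = - \frac{14080}{1508777}$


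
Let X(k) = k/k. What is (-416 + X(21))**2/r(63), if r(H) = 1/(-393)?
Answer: -67684425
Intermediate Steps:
X(k) = 1
r(H) = -1/393
(-416 + X(21))**2/r(63) = (-416 + 1)**2/(-1/393) = (-415)**2*(-393) = 172225*(-393) = -67684425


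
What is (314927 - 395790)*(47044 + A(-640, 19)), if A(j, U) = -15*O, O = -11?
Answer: -3817461367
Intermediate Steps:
A(j, U) = 165 (A(j, U) = -15*(-11) = 165)
(314927 - 395790)*(47044 + A(-640, 19)) = (314927 - 395790)*(47044 + 165) = -80863*47209 = -3817461367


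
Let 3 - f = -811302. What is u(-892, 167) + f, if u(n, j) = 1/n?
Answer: 723684059/892 ≈ 8.1131e+5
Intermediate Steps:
f = 811305 (f = 3 - 1*(-811302) = 3 + 811302 = 811305)
u(-892, 167) + f = 1/(-892) + 811305 = -1/892 + 811305 = 723684059/892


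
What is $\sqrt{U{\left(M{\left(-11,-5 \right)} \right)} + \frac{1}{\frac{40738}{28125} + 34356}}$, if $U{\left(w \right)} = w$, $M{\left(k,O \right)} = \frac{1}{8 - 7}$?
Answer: $\frac{\sqrt{933769125047853394}}{966303238} \approx 1.0$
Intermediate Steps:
$M{\left(k,O \right)} = 1$ ($M{\left(k,O \right)} = 1^{-1} = 1$)
$\sqrt{U{\left(M{\left(-11,-5 \right)} \right)} + \frac{1}{\frac{40738}{28125} + 34356}} = \sqrt{1 + \frac{1}{\frac{40738}{28125} + 34356}} = \sqrt{1 + \frac{1}{\frac{966303238}{28125}}} = \sqrt{1 + \frac{28125}{966303238}} = \sqrt{\frac{966331363}{966303238}} = \frac{\sqrt{933769125047853394}}{966303238}$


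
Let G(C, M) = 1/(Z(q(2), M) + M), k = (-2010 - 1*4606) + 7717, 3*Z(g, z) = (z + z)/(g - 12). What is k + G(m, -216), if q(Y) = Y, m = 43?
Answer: 1109803/1008 ≈ 1101.0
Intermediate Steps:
Z(g, z) = 2*z/(3*(-12 + g)) (Z(g, z) = ((z + z)/(g - 12))/3 = ((2*z)/(-12 + g))/3 = (2*z/(-12 + g))/3 = 2*z/(3*(-12 + g)))
k = 1101 (k = (-2010 - 4606) + 7717 = -6616 + 7717 = 1101)
G(C, M) = 15/(14*M) (G(C, M) = 1/(2*M/(3*(-12 + 2)) + M) = 1/((2/3)*M/(-10) + M) = 1/((2/3)*M*(-1/10) + M) = 1/(-M/15 + M) = 1/(14*M/15) = 15/(14*M))
k + G(m, -216) = 1101 + (15/14)/(-216) = 1101 + (15/14)*(-1/216) = 1101 - 5/1008 = 1109803/1008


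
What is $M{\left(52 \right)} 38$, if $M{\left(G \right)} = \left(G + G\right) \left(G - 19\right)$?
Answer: $130416$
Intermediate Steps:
$M{\left(G \right)} = 2 G \left(-19 + G\right)$
$M{\left(52 \right)} 38 = 2 \cdot 52 \left(-19 + 52\right) 38 = 2 \cdot 52 \cdot 33 \cdot 38 = 3432 \cdot 38 = 130416$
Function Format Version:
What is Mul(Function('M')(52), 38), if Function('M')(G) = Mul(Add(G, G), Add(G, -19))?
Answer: 130416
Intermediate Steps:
Function('M')(G) = Mul(2, G, Add(-19, G)) (Function('M')(G) = Mul(Mul(2, G), Add(-19, G)) = Mul(2, G, Add(-19, G)))
Mul(Function('M')(52), 38) = Mul(Mul(2, 52, Add(-19, 52)), 38) = Mul(Mul(2, 52, 33), 38) = Mul(3432, 38) = 130416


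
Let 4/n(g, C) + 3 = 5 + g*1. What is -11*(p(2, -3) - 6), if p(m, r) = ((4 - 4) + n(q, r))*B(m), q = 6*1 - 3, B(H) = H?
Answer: 242/5 ≈ 48.400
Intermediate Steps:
q = 3 (q = 6 - 3 = 3)
n(g, C) = 4/(2 + g) (n(g, C) = 4/(-3 + (5 + g*1)) = 4/(-3 + (5 + g)) = 4/(2 + g))
p(m, r) = 4*m/5 (p(m, r) = ((4 - 4) + 4/(2 + 3))*m = (0 + 4/5)*m = (0 + 4*(⅕))*m = (0 + ⅘)*m = 4*m/5)
-11*(p(2, -3) - 6) = -11*((⅘)*2 - 6) = -11*(8/5 - 6) = -11*(-22/5) = 242/5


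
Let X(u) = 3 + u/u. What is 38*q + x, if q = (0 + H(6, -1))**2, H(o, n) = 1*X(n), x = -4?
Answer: 604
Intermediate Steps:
X(u) = 4 (X(u) = 3 + 1 = 4)
H(o, n) = 4 (H(o, n) = 1*4 = 4)
q = 16 (q = (0 + 4)**2 = 4**2 = 16)
38*q + x = 38*16 - 4 = 608 - 4 = 604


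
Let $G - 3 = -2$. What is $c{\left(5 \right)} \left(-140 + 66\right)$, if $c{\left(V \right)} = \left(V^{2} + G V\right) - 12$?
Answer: $-1332$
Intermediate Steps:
$G = 1$ ($G = 3 - 2 = 1$)
$c{\left(V \right)} = -12 + V + V^{2}$ ($c{\left(V \right)} = \left(V^{2} + 1 V\right) - 12 = \left(V^{2} + V\right) - 12 = \left(V + V^{2}\right) - 12 = -12 + V + V^{2}$)
$c{\left(5 \right)} \left(-140 + 66\right) = \left(-12 + 5 + 5^{2}\right) \left(-140 + 66\right) = \left(-12 + 5 + 25\right) \left(-74\right) = 18 \left(-74\right) = -1332$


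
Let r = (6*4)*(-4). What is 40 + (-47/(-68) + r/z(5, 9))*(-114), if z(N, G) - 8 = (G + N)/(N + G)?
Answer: 40025/34 ≈ 1177.2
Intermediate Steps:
r = -96 (r = 24*(-4) = -96)
z(N, G) = 9 (z(N, G) = 8 + (G + N)/(N + G) = 8 + (G + N)/(G + N) = 8 + 1 = 9)
40 + (-47/(-68) + r/z(5, 9))*(-114) = 40 + (-47/(-68) - 96/9)*(-114) = 40 + (-47*(-1/68) - 96*⅑)*(-114) = 40 + (47/68 - 32/3)*(-114) = 40 - 2035/204*(-114) = 40 + 38665/34 = 40025/34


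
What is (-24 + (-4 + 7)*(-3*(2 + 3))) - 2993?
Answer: -3062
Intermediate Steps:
(-24 + (-4 + 7)*(-3*(2 + 3))) - 2993 = (-24 + 3*(-3*5)) - 2993 = (-24 + 3*(-15)) - 2993 = (-24 - 45) - 2993 = -69 - 2993 = -3062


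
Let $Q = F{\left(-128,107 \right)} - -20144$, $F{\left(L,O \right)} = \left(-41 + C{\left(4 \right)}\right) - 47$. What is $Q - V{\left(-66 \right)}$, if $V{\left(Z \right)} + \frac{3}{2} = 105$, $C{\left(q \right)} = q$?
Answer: $\frac{39913}{2} \approx 19957.0$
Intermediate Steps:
$F{\left(L,O \right)} = -84$ ($F{\left(L,O \right)} = \left(-41 + 4\right) - 47 = -37 - 47 = -84$)
$V{\left(Z \right)} = \frac{207}{2}$ ($V{\left(Z \right)} = - \frac{3}{2} + 105 = \frac{207}{2}$)
$Q = 20060$ ($Q = -84 - -20144 = -84 + 20144 = 20060$)
$Q - V{\left(-66 \right)} = 20060 - \frac{207}{2} = \frac{39913}{2}$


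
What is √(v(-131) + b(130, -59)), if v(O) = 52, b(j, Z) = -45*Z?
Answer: √2707 ≈ 52.029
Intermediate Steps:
√(v(-131) + b(130, -59)) = √(52 - 45*(-59)) = √(52 + 2655) = √2707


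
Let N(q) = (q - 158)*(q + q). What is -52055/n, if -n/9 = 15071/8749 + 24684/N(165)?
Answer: 15940021825/34196499 ≈ 466.13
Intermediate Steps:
N(q) = 2*q*(-158 + q) (N(q) = (-158 + q)*(2*q) = 2*q*(-158 + q))
n = -34196499/306215 (n = -9*(15071/8749 + 24684/((2*165*(-158 + 165)))) = -9*(15071*(1/8749) + 24684/((2*165*7))) = -9*(15071/8749 + 24684/2310) = -9*(15071/8749 + 24684*(1/2310)) = -9*(15071/8749 + 374/35) = -9*3799611/306215 = -34196499/306215 ≈ -111.67)
-52055/n = -52055/(-34196499/306215) = -52055*(-306215/34196499) = 15940021825/34196499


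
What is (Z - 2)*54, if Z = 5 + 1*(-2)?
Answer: 54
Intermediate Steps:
Z = 3 (Z = 5 - 2 = 3)
(Z - 2)*54 = (3 - 2)*54 = 1*54 = 54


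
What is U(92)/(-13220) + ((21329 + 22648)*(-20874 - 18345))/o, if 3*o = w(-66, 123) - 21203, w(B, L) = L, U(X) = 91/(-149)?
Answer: 5995317293431/24425272 ≈ 2.4546e+5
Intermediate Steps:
U(X) = -91/149 (U(X) = 91*(-1/149) = -91/149)
o = -21080/3 (o = (123 - 21203)/3 = (1/3)*(-21080) = -21080/3 ≈ -7026.7)
U(92)/(-13220) + ((21329 + 22648)*(-20874 - 18345))/o = -91/149/(-13220) + ((21329 + 22648)*(-20874 - 18345))/(-21080/3) = -91/149*(-1/13220) + (43977*(-39219))*(-3/21080) = 91/1969780 - 1724733963*(-3/21080) = 91/1969780 + 304364817/1240 = 5995317293431/24425272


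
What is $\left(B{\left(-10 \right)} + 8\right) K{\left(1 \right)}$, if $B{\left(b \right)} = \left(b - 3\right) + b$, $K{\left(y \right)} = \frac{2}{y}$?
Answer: $-30$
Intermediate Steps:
$B{\left(b \right)} = -3 + 2 b$ ($B{\left(b \right)} = \left(-3 + b\right) + b = -3 + 2 b$)
$\left(B{\left(-10 \right)} + 8\right) K{\left(1 \right)} = \left(\left(-3 + 2 \left(-10\right)\right) + 8\right) \frac{2}{1} = \left(\left(-3 - 20\right) + 8\right) 2 \cdot 1 = \left(-23 + 8\right) 2 = \left(-15\right) 2 = -30$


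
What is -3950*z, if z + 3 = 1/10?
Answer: 11455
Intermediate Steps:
z = -29/10 (z = -3 + 1/10 = -29/10 ≈ -2.9000)
-3950*z = -3950*(-29/10) = 11455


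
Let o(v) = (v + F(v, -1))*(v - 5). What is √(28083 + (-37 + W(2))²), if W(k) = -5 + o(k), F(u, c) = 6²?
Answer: √52419 ≈ 228.95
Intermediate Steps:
F(u, c) = 36
o(v) = (-5 + v)*(36 + v) (o(v) = (v + 36)*(v - 5) = (36 + v)*(-5 + v) = (-5 + v)*(36 + v))
W(k) = -185 + k² + 31*k (W(k) = -5 + (-180 + k² + 31*k) = -185 + k² + 31*k)
√(28083 + (-37 + W(2))²) = √(28083 + (-37 + (-185 + 2² + 31*2))²) = √(28083 + (-37 + (-185 + 4 + 62))²) = √(28083 + (-37 - 119)²) = √(28083 + (-156)²) = √(28083 + 24336) = √52419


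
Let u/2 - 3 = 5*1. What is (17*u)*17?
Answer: 4624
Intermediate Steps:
u = 16 (u = 6 + 2*(5*1) = 6 + 2*5 = 6 + 10 = 16)
(17*u)*17 = (17*16)*17 = 272*17 = 4624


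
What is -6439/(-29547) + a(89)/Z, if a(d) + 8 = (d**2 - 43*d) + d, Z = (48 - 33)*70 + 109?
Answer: 130821526/34244973 ≈ 3.8202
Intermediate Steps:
Z = 1159 (Z = 15*70 + 109 = 1050 + 109 = 1159)
a(d) = -8 + d**2 - 42*d (a(d) = -8 + ((d**2 - 43*d) + d) = -8 + (d**2 - 42*d) = -8 + d**2 - 42*d)
-6439/(-29547) + a(89)/Z = -6439/(-29547) + (-8 + 89**2 - 42*89)/1159 = -6439*(-1/29547) + (-8 + 7921 - 3738)*(1/1159) = 6439/29547 + 4175*(1/1159) = 6439/29547 + 4175/1159 = 130821526/34244973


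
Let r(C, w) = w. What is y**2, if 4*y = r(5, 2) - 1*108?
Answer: 2809/4 ≈ 702.25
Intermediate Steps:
y = -53/2 (y = (2 - 1*108)/4 = (2 - 108)/4 = (1/4)*(-106) = -53/2 ≈ -26.500)
y**2 = (-53/2)**2 = 2809/4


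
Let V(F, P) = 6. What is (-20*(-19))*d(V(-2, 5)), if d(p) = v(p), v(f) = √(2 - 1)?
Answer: 380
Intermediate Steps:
v(f) = 1 (v(f) = √1 = 1)
d(p) = 1
(-20*(-19))*d(V(-2, 5)) = -20*(-19)*1 = 380*1 = 380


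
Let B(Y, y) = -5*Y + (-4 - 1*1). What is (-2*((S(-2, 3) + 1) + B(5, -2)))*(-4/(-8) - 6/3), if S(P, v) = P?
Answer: -93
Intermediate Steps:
B(Y, y) = -5 - 5*Y (B(Y, y) = -5*Y + (-4 - 1) = -5*Y - 5 = -5 - 5*Y)
(-2*((S(-2, 3) + 1) + B(5, -2)))*(-4/(-8) - 6/3) = (-2*((-2 + 1) + (-5 - 5*5)))*(-4/(-8) - 6/3) = (-2*(-1 + (-5 - 25)))*(-4*(-1/8) - 6*1/3) = (-2*(-1 - 30))*(1/2 - 2) = -2*(-31)*(-3/2) = 62*(-3/2) = -93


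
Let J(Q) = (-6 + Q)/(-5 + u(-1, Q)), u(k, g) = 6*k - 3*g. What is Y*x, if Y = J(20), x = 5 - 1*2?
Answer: -42/71 ≈ -0.59155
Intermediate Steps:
u(k, g) = -3*g + 6*k
x = 3 (x = 5 - 2 = 3)
J(Q) = (-6 + Q)/(-11 - 3*Q) (J(Q) = (-6 + Q)/(-5 + (-3*Q + 6*(-1))) = (-6 + Q)/(-5 + (-3*Q - 6)) = (-6 + Q)/(-5 + (-6 - 3*Q)) = (-6 + Q)/(-11 - 3*Q))
Y = -14/71 (Y = (6 - 1*20)/(11 + 3*20) = (6 - 20)/(11 + 60) = -14/71 ≈ -0.19718)
Y*x = -14/71*3 = -42/71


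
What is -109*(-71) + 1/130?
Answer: 1006071/130 ≈ 7739.0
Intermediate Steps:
-109*(-71) + 1/130 = 7739 + 1/130 = 1006071/130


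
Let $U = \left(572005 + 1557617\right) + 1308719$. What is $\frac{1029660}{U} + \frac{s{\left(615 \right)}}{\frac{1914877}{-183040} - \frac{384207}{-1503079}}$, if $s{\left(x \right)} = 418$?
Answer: $- \frac{392523742575102577100}{9654470096955852023} \approx -40.657$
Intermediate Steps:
$U = 3438341$ ($U = 2129622 + 1308719 = 3438341$)
$\frac{1029660}{U} + \frac{s{\left(615 \right)}}{\frac{1914877}{-183040} - \frac{384207}{-1503079}} = \frac{1029660}{3438341} + \frac{418}{\frac{1914877}{-183040} - \frac{384207}{-1503079}} = 1029660 \cdot \frac{1}{3438341} + \frac{418}{1914877 \left(- \frac{1}{183040}\right) - - \frac{384207}{1503079}} = \frac{1029660}{3438341} + \frac{418}{- \frac{1914877}{183040} + \frac{384207}{1503079}} = \frac{1029660}{3438341} + \frac{418}{- \frac{2807886157003}{275123580160}} = \frac{1029660}{3438341} + 418 \left(- \frac{275123580160}{2807886157003}\right) = \frac{1029660}{3438341} - \frac{115001656506880}{2807886157003} = - \frac{392523742575102577100}{9654470096955852023}$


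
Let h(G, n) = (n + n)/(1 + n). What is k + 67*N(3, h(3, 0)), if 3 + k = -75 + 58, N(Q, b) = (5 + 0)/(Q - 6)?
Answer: -395/3 ≈ -131.67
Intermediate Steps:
h(G, n) = 2*n/(1 + n) (h(G, n) = (2*n)/(1 + n) = 2*n/(1 + n))
N(Q, b) = 5/(-6 + Q)
k = -20 (k = -3 + (-75 + 58) = -3 - 17 = -20)
k + 67*N(3, h(3, 0)) = -20 + 67*(5/(-6 + 3)) = -20 + 67*(5/(-3)) = -20 + 67*(5*(-⅓)) = -20 + 67*(-5/3) = -20 - 335/3 = -395/3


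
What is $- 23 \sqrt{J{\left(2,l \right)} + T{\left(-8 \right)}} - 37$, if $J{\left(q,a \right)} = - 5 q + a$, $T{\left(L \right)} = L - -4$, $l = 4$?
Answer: $-37 - 23 i \sqrt{10} \approx -37.0 - 72.732 i$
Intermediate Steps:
$T{\left(L \right)} = 4 + L$ ($T{\left(L \right)} = L + 4 = 4 + L$)
$J{\left(q,a \right)} = a - 5 q$
$- 23 \sqrt{J{\left(2,l \right)} + T{\left(-8 \right)}} - 37 = - 23 \sqrt{\left(4 - 10\right) + \left(4 - 8\right)} - 37 = - 23 \sqrt{\left(4 - 10\right) - 4} - 37 = - 23 \sqrt{-6 - 4} - 37 = - 23 \sqrt{-10} - 37 = - 23 i \sqrt{10} - 37 = -37 - 23 i \sqrt{10}$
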